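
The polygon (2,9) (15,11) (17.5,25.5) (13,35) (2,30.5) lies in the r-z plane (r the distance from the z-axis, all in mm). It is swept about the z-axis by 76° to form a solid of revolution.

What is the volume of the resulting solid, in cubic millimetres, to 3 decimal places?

Profile (r,z), 5 vertices: (2,9) (15,11) (17.5,25.5) (13,35) (2,30.5)
edge 0: (2,9)→(15,11)  cross = 2·11 − 15·9 = -113.0000; (r_i+r_j)·cross = 17·-113.0000 = -1921.0000
edge 1: (15,11)→(17.5,25.5)  cross = 15·25.5 − 17.5·11 = 190.0000; (r_i+r_j)·cross = 32.5·190.0000 = 6175.0000
edge 2: (17.5,25.5)→(13,35)  cross = 17.5·35 − 13·25.5 = 281.0000; (r_i+r_j)·cross = 30.5·281.0000 = 8570.5000
edge 3: (13,35)→(2,30.5)  cross = 13·30.5 − 2·35 = 326.5000; (r_i+r_j)·cross = 15·326.5000 = 4897.5000
edge 4: (2,30.5)→(2,9)  cross = 2·9 − 2·30.5 = -43.0000; (r_i+r_j)·cross = 4·-43.0000 = -172.0000
Σcross = 641.5000 → A = |Σcross|/2 = 320.7500 mm²
Σ(r_i+r_j)·cross = 17550.0000 → first moment M = |Σ|/6 = 2925.0000
R_c = M/A = 2925.0000/320.7500 = 9.1193 mm
θ = 76° = 1.326450 rad
V = θ·R_c·A = 1.326450·9.1193·320.7500 = 3879.867 mm³

Volume = 3879.867 mm³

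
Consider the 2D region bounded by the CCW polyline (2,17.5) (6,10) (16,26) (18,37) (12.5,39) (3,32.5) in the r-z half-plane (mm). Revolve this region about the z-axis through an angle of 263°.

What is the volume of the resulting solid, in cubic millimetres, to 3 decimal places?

Profile (r,z), 6 vertices: (2,17.5) (6,10) (16,26) (18,37) (12.5,39) (3,32.5)
edge 0: (2,17.5)→(6,10)  cross = 2·10 − 6·17.5 = -85.0000; (r_i+r_j)·cross = 8·-85.0000 = -680.0000
edge 1: (6,10)→(16,26)  cross = 6·26 − 16·10 = -4.0000; (r_i+r_j)·cross = 22·-4.0000 = -88.0000
edge 2: (16,26)→(18,37)  cross = 16·37 − 18·26 = 124.0000; (r_i+r_j)·cross = 34·124.0000 = 4216.0000
edge 3: (18,37)→(12.5,39)  cross = 18·39 − 12.5·37 = 239.5000; (r_i+r_j)·cross = 30.5·239.5000 = 7304.7500
edge 4: (12.5,39)→(3,32.5)  cross = 12.5·32.5 − 3·39 = 289.2500; (r_i+r_j)·cross = 15.5·289.2500 = 4483.3750
edge 5: (3,32.5)→(2,17.5)  cross = 3·17.5 − 2·32.5 = -12.5000; (r_i+r_j)·cross = 5·-12.5000 = -62.5000
Σcross = 551.2500 → A = |Σcross|/2 = 275.6250 mm²
Σ(r_i+r_j)·cross = 15173.6250 → first moment M = |Σ|/6 = 2528.9375
R_c = M/A = 2528.9375/275.6250 = 9.1753 mm
θ = 263° = 4.590216 rad
V = θ·R_c·A = 4.590216·9.1753·275.6250 = 11608.369 mm³

Volume = 11608.369 mm³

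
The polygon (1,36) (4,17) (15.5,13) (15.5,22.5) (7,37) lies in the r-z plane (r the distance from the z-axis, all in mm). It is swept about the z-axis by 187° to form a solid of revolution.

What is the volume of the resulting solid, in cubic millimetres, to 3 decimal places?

Volume = 5921.287 mm³

Profile (r,z), 5 vertices: (1,36) (4,17) (15.5,13) (15.5,22.5) (7,37)
edge 0: (1,36)→(4,17)  cross = 1·17 − 4·36 = -127.0000; (r_i+r_j)·cross = 5·-127.0000 = -635.0000
edge 1: (4,17)→(15.5,13)  cross = 4·13 − 15.5·17 = -211.5000; (r_i+r_j)·cross = 19.5·-211.5000 = -4124.2500
edge 2: (15.5,13)→(15.5,22.5)  cross = 15.5·22.5 − 15.5·13 = 147.2500; (r_i+r_j)·cross = 31·147.2500 = 4564.7500
edge 3: (15.5,22.5)→(7,37)  cross = 15.5·37 − 7·22.5 = 416.0000; (r_i+r_j)·cross = 22.5·416.0000 = 9360.0000
edge 4: (7,37)→(1,36)  cross = 7·36 − 1·37 = 215.0000; (r_i+r_j)·cross = 8·215.0000 = 1720.0000
Σcross = 439.7500 → A = |Σcross|/2 = 219.8750 mm²
Σ(r_i+r_j)·cross = 10885.5000 → first moment M = |Σ|/6 = 1814.2500
R_c = M/A = 1814.2500/219.8750 = 8.2513 mm
θ = 187° = 3.263766 rad
V = θ·R_c·A = 3.263766·8.2513·219.8750 = 5921.287 mm³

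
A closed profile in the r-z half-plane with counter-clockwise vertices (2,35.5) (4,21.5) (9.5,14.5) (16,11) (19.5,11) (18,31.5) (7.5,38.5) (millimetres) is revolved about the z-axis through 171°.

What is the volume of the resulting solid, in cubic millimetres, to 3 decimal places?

Profile (r,z), 7 vertices: (2,35.5) (4,21.5) (9.5,14.5) (16,11) (19.5,11) (18,31.5) (7.5,38.5)
edge 0: (2,35.5)→(4,21.5)  cross = 2·21.5 − 4·35.5 = -99.0000; (r_i+r_j)·cross = 6·-99.0000 = -594.0000
edge 1: (4,21.5)→(9.5,14.5)  cross = 4·14.5 − 9.5·21.5 = -146.2500; (r_i+r_j)·cross = 13.5·-146.2500 = -1974.3750
edge 2: (9.5,14.5)→(16,11)  cross = 9.5·11 − 16·14.5 = -127.5000; (r_i+r_j)·cross = 25.5·-127.5000 = -3251.2500
edge 3: (16,11)→(19.5,11)  cross = 16·11 − 19.5·11 = -38.5000; (r_i+r_j)·cross = 35.5·-38.5000 = -1366.7500
edge 4: (19.5,11)→(18,31.5)  cross = 19.5·31.5 − 18·11 = 416.2500; (r_i+r_j)·cross = 37.5·416.2500 = 15609.3750
edge 5: (18,31.5)→(7.5,38.5)  cross = 18·38.5 − 7.5·31.5 = 456.7500; (r_i+r_j)·cross = 25.5·456.7500 = 11647.1250
edge 6: (7.5,38.5)→(2,35.5)  cross = 7.5·35.5 − 2·38.5 = 189.2500; (r_i+r_j)·cross = 9.5·189.2500 = 1797.8750
Σcross = 651.0000 → A = |Σcross|/2 = 325.5000 mm²
Σ(r_i+r_j)·cross = 21868.0000 → first moment M = |Σ|/6 = 3644.6667
R_c = M/A = 3644.6667/325.5000 = 11.1971 mm
θ = 171° = 2.984513 rad
V = θ·R_c·A = 2.984513·11.1971·325.5000 = 10877.555 mm³

Volume = 10877.555 mm³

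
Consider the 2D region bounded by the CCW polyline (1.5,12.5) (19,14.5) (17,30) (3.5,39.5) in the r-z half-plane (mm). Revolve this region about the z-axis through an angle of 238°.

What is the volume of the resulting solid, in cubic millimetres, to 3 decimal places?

Profile (r,z), 4 vertices: (1.5,12.5) (19,14.5) (17,30) (3.5,39.5)
edge 0: (1.5,12.5)→(19,14.5)  cross = 1.5·14.5 − 19·12.5 = -215.7500; (r_i+r_j)·cross = 20.5·-215.7500 = -4422.8750
edge 1: (19,14.5)→(17,30)  cross = 19·30 − 17·14.5 = 323.5000; (r_i+r_j)·cross = 36·323.5000 = 11646.0000
edge 2: (17,30)→(3.5,39.5)  cross = 17·39.5 − 3.5·30 = 566.5000; (r_i+r_j)·cross = 20.5·566.5000 = 11613.2500
edge 3: (3.5,39.5)→(1.5,12.5)  cross = 3.5·12.5 − 1.5·39.5 = -15.5000; (r_i+r_j)·cross = 5·-15.5000 = -77.5000
Σcross = 658.7500 → A = |Σcross|/2 = 329.3750 mm²
Σ(r_i+r_j)·cross = 18758.8750 → first moment M = |Σ|/6 = 3126.4792
R_c = M/A = 3126.4792/329.3750 = 9.4922 mm
θ = 238° = 4.153884 rad
V = θ·R_c·A = 4.153884·9.4922·329.3750 = 12987.031 mm³

Volume = 12987.031 mm³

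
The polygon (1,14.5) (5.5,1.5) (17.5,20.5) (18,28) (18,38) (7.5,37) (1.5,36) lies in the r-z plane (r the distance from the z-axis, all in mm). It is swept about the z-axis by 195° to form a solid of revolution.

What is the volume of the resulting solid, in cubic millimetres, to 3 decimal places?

Profile (r,z), 7 vertices: (1,14.5) (5.5,1.5) (17.5,20.5) (18,28) (18,38) (7.5,37) (1.5,36)
edge 0: (1,14.5)→(5.5,1.5)  cross = 1·1.5 − 5.5·14.5 = -78.2500; (r_i+r_j)·cross = 6.5·-78.2500 = -508.6250
edge 1: (5.5,1.5)→(17.5,20.5)  cross = 5.5·20.5 − 17.5·1.5 = 86.5000; (r_i+r_j)·cross = 23·86.5000 = 1989.5000
edge 2: (17.5,20.5)→(18,28)  cross = 17.5·28 − 18·20.5 = 121.0000; (r_i+r_j)·cross = 35.5·121.0000 = 4295.5000
edge 3: (18,28)→(18,38)  cross = 18·38 − 18·28 = 180.0000; (r_i+r_j)·cross = 36·180.0000 = 6480.0000
edge 4: (18,38)→(7.5,37)  cross = 18·37 − 7.5·38 = 381.0000; (r_i+r_j)·cross = 25.5·381.0000 = 9715.5000
edge 5: (7.5,37)→(1.5,36)  cross = 7.5·36 − 1.5·37 = 214.5000; (r_i+r_j)·cross = 9·214.5000 = 1930.5000
edge 6: (1.5,36)→(1,14.5)  cross = 1.5·14.5 − 1·36 = -14.2500; (r_i+r_j)·cross = 2.5·-14.2500 = -35.6250
Σcross = 890.5000 → A = |Σcross|/2 = 445.2500 mm²
Σ(r_i+r_j)·cross = 23866.7500 → first moment M = |Σ|/6 = 3977.7917
R_c = M/A = 3977.7917/445.2500 = 8.9338 mm
θ = 195° = 3.403392 rad
V = θ·R_c·A = 3.403392·8.9338·445.2500 = 13537.985 mm³

Volume = 13537.985 mm³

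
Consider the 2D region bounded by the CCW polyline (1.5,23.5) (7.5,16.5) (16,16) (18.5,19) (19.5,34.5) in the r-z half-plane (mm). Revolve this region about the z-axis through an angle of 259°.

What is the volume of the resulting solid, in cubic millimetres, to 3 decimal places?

Profile (r,z), 5 vertices: (1.5,23.5) (7.5,16.5) (16,16) (18.5,19) (19.5,34.5)
edge 0: (1.5,23.5)→(7.5,16.5)  cross = 1.5·16.5 − 7.5·23.5 = -151.5000; (r_i+r_j)·cross = 9·-151.5000 = -1363.5000
edge 1: (7.5,16.5)→(16,16)  cross = 7.5·16 − 16·16.5 = -144.0000; (r_i+r_j)·cross = 23.5·-144.0000 = -3384.0000
edge 2: (16,16)→(18.5,19)  cross = 16·19 − 18.5·16 = 8.0000; (r_i+r_j)·cross = 34.5·8.0000 = 276.0000
edge 3: (18.5,19)→(19.5,34.5)  cross = 18.5·34.5 − 19.5·19 = 267.7500; (r_i+r_j)·cross = 38·267.7500 = 10174.5000
edge 4: (19.5,34.5)→(1.5,23.5)  cross = 19.5·23.5 − 1.5·34.5 = 406.5000; (r_i+r_j)·cross = 21·406.5000 = 8536.5000
Σcross = 386.7500 → A = |Σcross|/2 = 193.3750 mm²
Σ(r_i+r_j)·cross = 14239.5000 → first moment M = |Σ|/6 = 2373.2500
R_c = M/A = 2373.2500/193.3750 = 12.2728 mm
θ = 259° = 4.520403 rad
V = θ·R_c·A = 4.520403·12.2728·193.3750 = 10728.046 mm³

Volume = 10728.046 mm³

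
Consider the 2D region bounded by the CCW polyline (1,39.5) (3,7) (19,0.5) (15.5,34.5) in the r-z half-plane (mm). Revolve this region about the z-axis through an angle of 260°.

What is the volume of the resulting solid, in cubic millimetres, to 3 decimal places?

Profile (r,z), 4 vertices: (1,39.5) (3,7) (19,0.5) (15.5,34.5)
edge 0: (1,39.5)→(3,7)  cross = 1·7 − 3·39.5 = -111.5000; (r_i+r_j)·cross = 4·-111.5000 = -446.0000
edge 1: (3,7)→(19,0.5)  cross = 3·0.5 − 19·7 = -131.5000; (r_i+r_j)·cross = 22·-131.5000 = -2893.0000
edge 2: (19,0.5)→(15.5,34.5)  cross = 19·34.5 − 15.5·0.5 = 647.7500; (r_i+r_j)·cross = 34.5·647.7500 = 22347.3750
edge 3: (15.5,34.5)→(1,39.5)  cross = 15.5·39.5 − 1·34.5 = 577.7500; (r_i+r_j)·cross = 16.5·577.7500 = 9532.8750
Σcross = 982.5000 → A = |Σcross|/2 = 491.2500 mm²
Σ(r_i+r_j)·cross = 28541.2500 → first moment M = |Σ|/6 = 4756.8750
R_c = M/A = 4756.8750/491.2500 = 9.6832 mm
θ = 260° = 4.537856 rad
V = θ·R_c·A = 4.537856·9.6832·491.2500 = 21586.014 mm³

Volume = 21586.014 mm³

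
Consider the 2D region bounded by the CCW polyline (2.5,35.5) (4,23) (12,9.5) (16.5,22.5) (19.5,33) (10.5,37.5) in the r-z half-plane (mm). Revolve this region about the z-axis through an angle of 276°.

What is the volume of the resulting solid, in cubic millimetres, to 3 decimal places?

Profile (r,z), 6 vertices: (2.5,35.5) (4,23) (12,9.5) (16.5,22.5) (19.5,33) (10.5,37.5)
edge 0: (2.5,35.5)→(4,23)  cross = 2.5·23 − 4·35.5 = -84.5000; (r_i+r_j)·cross = 6.5·-84.5000 = -549.2500
edge 1: (4,23)→(12,9.5)  cross = 4·9.5 − 12·23 = -238.0000; (r_i+r_j)·cross = 16·-238.0000 = -3808.0000
edge 2: (12,9.5)→(16.5,22.5)  cross = 12·22.5 − 16.5·9.5 = 113.2500; (r_i+r_j)·cross = 28.5·113.2500 = 3227.6250
edge 3: (16.5,22.5)→(19.5,33)  cross = 16.5·33 − 19.5·22.5 = 105.7500; (r_i+r_j)·cross = 36·105.7500 = 3807.0000
edge 4: (19.5,33)→(10.5,37.5)  cross = 19.5·37.5 − 10.5·33 = 384.7500; (r_i+r_j)·cross = 30·384.7500 = 11542.5000
edge 5: (10.5,37.5)→(2.5,35.5)  cross = 10.5·35.5 − 2.5·37.5 = 279.0000; (r_i+r_j)·cross = 13·279.0000 = 3627.0000
Σcross = 560.2500 → A = |Σcross|/2 = 280.1250 mm²
Σ(r_i+r_j)·cross = 17846.8750 → first moment M = |Σ|/6 = 2974.4792
R_c = M/A = 2974.4792/280.1250 = 10.6184 mm
θ = 276° = 4.817109 rad
V = θ·R_c·A = 4.817109·10.6184·280.1250 = 14328.390 mm³

Volume = 14328.390 mm³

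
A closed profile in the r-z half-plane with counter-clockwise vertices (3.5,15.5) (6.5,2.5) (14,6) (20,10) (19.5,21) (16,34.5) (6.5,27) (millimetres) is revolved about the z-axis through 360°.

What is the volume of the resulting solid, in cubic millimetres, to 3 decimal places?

Profile (r,z), 7 vertices: (3.5,15.5) (6.5,2.5) (14,6) (20,10) (19.5,21) (16,34.5) (6.5,27)
edge 0: (3.5,15.5)→(6.5,2.5)  cross = 3.5·2.5 − 6.5·15.5 = -92.0000; (r_i+r_j)·cross = 10·-92.0000 = -920.0000
edge 1: (6.5,2.5)→(14,6)  cross = 6.5·6 − 14·2.5 = 4.0000; (r_i+r_j)·cross = 20.5·4.0000 = 82.0000
edge 2: (14,6)→(20,10)  cross = 14·10 − 20·6 = 20.0000; (r_i+r_j)·cross = 34·20.0000 = 680.0000
edge 3: (20,10)→(19.5,21)  cross = 20·21 − 19.5·10 = 225.0000; (r_i+r_j)·cross = 39.5·225.0000 = 8887.5000
edge 4: (19.5,21)→(16,34.5)  cross = 19.5·34.5 − 16·21 = 336.7500; (r_i+r_j)·cross = 35.5·336.7500 = 11954.6250
edge 5: (16,34.5)→(6.5,27)  cross = 16·27 − 6.5·34.5 = 207.7500; (r_i+r_j)·cross = 22.5·207.7500 = 4674.3750
edge 6: (6.5,27)→(3.5,15.5)  cross = 6.5·15.5 − 3.5·27 = 6.2500; (r_i+r_j)·cross = 10·6.2500 = 62.5000
Σcross = 707.7500 → A = |Σcross|/2 = 353.8750 mm²
Σ(r_i+r_j)·cross = 25421.0000 → first moment M = |Σ|/6 = 4236.8333
R_c = M/A = 4236.8333/353.8750 = 11.9727 mm
θ = 360° = 6.283185 rad
V = θ·R_c·A = 6.283185·11.9727·353.8750 = 26620.809 mm³

Volume = 26620.809 mm³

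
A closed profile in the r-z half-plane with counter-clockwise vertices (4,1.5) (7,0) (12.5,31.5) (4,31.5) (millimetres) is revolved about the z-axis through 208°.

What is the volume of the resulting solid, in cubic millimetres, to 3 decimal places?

Profile (r,z), 4 vertices: (4,1.5) (7,0) (12.5,31.5) (4,31.5)
edge 0: (4,1.5)→(7,0)  cross = 4·0 − 7·1.5 = -10.5000; (r_i+r_j)·cross = 11·-10.5000 = -115.5000
edge 1: (7,0)→(12.5,31.5)  cross = 7·31.5 − 12.5·0 = 220.5000; (r_i+r_j)·cross = 19.5·220.5000 = 4299.7500
edge 2: (12.5,31.5)→(4,31.5)  cross = 12.5·31.5 − 4·31.5 = 267.7500; (r_i+r_j)·cross = 16.5·267.7500 = 4417.8750
edge 3: (4,31.5)→(4,1.5)  cross = 4·1.5 − 4·31.5 = -120.0000; (r_i+r_j)·cross = 8·-120.0000 = -960.0000
Σcross = 357.7500 → A = |Σcross|/2 = 178.8750 mm²
Σ(r_i+r_j)·cross = 7642.1250 → first moment M = |Σ|/6 = 1273.6875
R_c = M/A = 1273.6875/178.8750 = 7.1205 mm
θ = 208° = 3.630285 rad
V = θ·R_c·A = 3.630285·7.1205·178.8750 = 4623.848 mm³

Volume = 4623.848 mm³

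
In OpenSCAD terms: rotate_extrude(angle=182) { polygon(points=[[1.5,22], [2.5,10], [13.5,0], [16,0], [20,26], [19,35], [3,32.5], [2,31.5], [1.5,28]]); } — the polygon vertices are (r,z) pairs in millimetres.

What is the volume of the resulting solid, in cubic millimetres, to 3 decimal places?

Volume = 17002.808 mm³

Profile (r,z), 9 vertices: (1.5,22) (2.5,10) (13.5,0) (16,0) (20,26) (19,35) (3,32.5) (2,31.5) (1.5,28)
edge 0: (1.5,22)→(2.5,10)  cross = 1.5·10 − 2.5·22 = -40.0000; (r_i+r_j)·cross = 4·-40.0000 = -160.0000
edge 1: (2.5,10)→(13.5,0)  cross = 2.5·0 − 13.5·10 = -135.0000; (r_i+r_j)·cross = 16·-135.0000 = -2160.0000
edge 2: (13.5,0)→(16,0)  cross = 13.5·0 − 16·0 = 0.0000; (r_i+r_j)·cross = 29.5·0.0000 = 0.0000
edge 3: (16,0)→(20,26)  cross = 16·26 − 20·0 = 416.0000; (r_i+r_j)·cross = 36·416.0000 = 14976.0000
edge 4: (20,26)→(19,35)  cross = 20·35 − 19·26 = 206.0000; (r_i+r_j)·cross = 39·206.0000 = 8034.0000
edge 5: (19,35)→(3,32.5)  cross = 19·32.5 − 3·35 = 512.5000; (r_i+r_j)·cross = 22·512.5000 = 11275.0000
edge 6: (3,32.5)→(2,31.5)  cross = 3·31.5 − 2·32.5 = 29.5000; (r_i+r_j)·cross = 5·29.5000 = 147.5000
edge 7: (2,31.5)→(1.5,28)  cross = 2·28 − 1.5·31.5 = 8.7500; (r_i+r_j)·cross = 3.5·8.7500 = 30.6250
edge 8: (1.5,28)→(1.5,22)  cross = 1.5·22 − 1.5·28 = -9.0000; (r_i+r_j)·cross = 3·-9.0000 = -27.0000
Σcross = 988.7500 → A = |Σcross|/2 = 494.3750 mm²
Σ(r_i+r_j)·cross = 32116.1250 → first moment M = |Σ|/6 = 5352.6875
R_c = M/A = 5352.6875/494.3750 = 10.8272 mm
θ = 182° = 3.176499 rad
V = θ·R_c·A = 3.176499·10.8272·494.3750 = 17002.808 mm³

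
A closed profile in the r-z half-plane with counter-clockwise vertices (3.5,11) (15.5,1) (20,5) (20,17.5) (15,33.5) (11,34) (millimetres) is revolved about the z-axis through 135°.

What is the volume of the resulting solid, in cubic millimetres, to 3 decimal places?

Volume = 10539.552 mm³

Profile (r,z), 6 vertices: (3.5,11) (15.5,1) (20,5) (20,17.5) (15,33.5) (11,34)
edge 0: (3.5,11)→(15.5,1)  cross = 3.5·1 − 15.5·11 = -167.0000; (r_i+r_j)·cross = 19·-167.0000 = -3173.0000
edge 1: (15.5,1)→(20,5)  cross = 15.5·5 − 20·1 = 57.5000; (r_i+r_j)·cross = 35.5·57.5000 = 2041.2500
edge 2: (20,5)→(20,17.5)  cross = 20·17.5 − 20·5 = 250.0000; (r_i+r_j)·cross = 40·250.0000 = 10000.0000
edge 3: (20,17.5)→(15,33.5)  cross = 20·33.5 − 15·17.5 = 407.5000; (r_i+r_j)·cross = 35·407.5000 = 14262.5000
edge 4: (15,33.5)→(11,34)  cross = 15·34 − 11·33.5 = 141.5000; (r_i+r_j)·cross = 26·141.5000 = 3679.0000
edge 5: (11,34)→(3.5,11)  cross = 11·11 − 3.5·34 = 2.0000; (r_i+r_j)·cross = 14.5·2.0000 = 29.0000
Σcross = 691.5000 → A = |Σcross|/2 = 345.7500 mm²
Σ(r_i+r_j)·cross = 26838.7500 → first moment M = |Σ|/6 = 4473.1250
R_c = M/A = 4473.1250/345.7500 = 12.9375 mm
θ = 135° = 2.356194 rad
V = θ·R_c·A = 2.356194·12.9375·345.7500 = 10539.552 mm³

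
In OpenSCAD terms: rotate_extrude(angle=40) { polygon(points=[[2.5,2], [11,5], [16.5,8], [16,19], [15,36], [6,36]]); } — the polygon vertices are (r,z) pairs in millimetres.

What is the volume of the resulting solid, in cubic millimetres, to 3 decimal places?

Profile (r,z), 6 vertices: (2.5,2) (11,5) (16.5,8) (16,19) (15,36) (6,36)
edge 0: (2.5,2)→(11,5)  cross = 2.5·5 − 11·2 = -9.5000; (r_i+r_j)·cross = 13.5·-9.5000 = -128.2500
edge 1: (11,5)→(16.5,8)  cross = 11·8 − 16.5·5 = 5.5000; (r_i+r_j)·cross = 27.5·5.5000 = 151.2500
edge 2: (16.5,8)→(16,19)  cross = 16.5·19 − 16·8 = 185.5000; (r_i+r_j)·cross = 32.5·185.5000 = 6028.7500
edge 3: (16,19)→(15,36)  cross = 16·36 − 15·19 = 291.0000; (r_i+r_j)·cross = 31·291.0000 = 9021.0000
edge 4: (15,36)→(6,36)  cross = 15·36 − 6·36 = 324.0000; (r_i+r_j)·cross = 21·324.0000 = 6804.0000
edge 5: (6,36)→(2.5,2)  cross = 6·2 − 2.5·36 = -78.0000; (r_i+r_j)·cross = 8.5·-78.0000 = -663.0000
Σcross = 718.5000 → A = |Σcross|/2 = 359.2500 mm²
Σ(r_i+r_j)·cross = 21213.7500 → first moment M = |Σ|/6 = 3535.6250
R_c = M/A = 3535.6250/359.2500 = 9.8417 mm
θ = 40° = 0.698132 rad
V = θ·R_c·A = 0.698132·9.8417·359.2500 = 2468.332 mm³

Volume = 2468.332 mm³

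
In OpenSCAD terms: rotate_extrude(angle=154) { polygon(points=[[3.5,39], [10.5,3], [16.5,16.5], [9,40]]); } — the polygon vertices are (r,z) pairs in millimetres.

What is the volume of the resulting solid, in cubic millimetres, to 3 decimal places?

Volume = 6018.896 mm³

Profile (r,z), 4 vertices: (3.5,39) (10.5,3) (16.5,16.5) (9,40)
edge 0: (3.5,39)→(10.5,3)  cross = 3.5·3 − 10.5·39 = -399.0000; (r_i+r_j)·cross = 14·-399.0000 = -5586.0000
edge 1: (10.5,3)→(16.5,16.5)  cross = 10.5·16.5 − 16.5·3 = 123.7500; (r_i+r_j)·cross = 27·123.7500 = 3341.2500
edge 2: (16.5,16.5)→(9,40)  cross = 16.5·40 − 9·16.5 = 511.5000; (r_i+r_j)·cross = 25.5·511.5000 = 13043.2500
edge 3: (9,40)→(3.5,39)  cross = 9·39 − 3.5·40 = 211.0000; (r_i+r_j)·cross = 12.5·211.0000 = 2637.5000
Σcross = 447.2500 → A = |Σcross|/2 = 223.6250 mm²
Σ(r_i+r_j)·cross = 13436.0000 → first moment M = |Σ|/6 = 2239.3333
R_c = M/A = 2239.3333/223.6250 = 10.0138 mm
θ = 154° = 2.687807 rad
V = θ·R_c·A = 2.687807·10.0138·223.6250 = 6018.896 mm³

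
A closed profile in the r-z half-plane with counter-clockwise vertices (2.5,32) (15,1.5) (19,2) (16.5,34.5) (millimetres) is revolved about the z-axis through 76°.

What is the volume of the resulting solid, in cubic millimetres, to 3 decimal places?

Volume = 4909.773 mm³

Profile (r,z), 4 vertices: (2.5,32) (15,1.5) (19,2) (16.5,34.5)
edge 0: (2.5,32)→(15,1.5)  cross = 2.5·1.5 − 15·32 = -476.2500; (r_i+r_j)·cross = 17.5·-476.2500 = -8334.3750
edge 1: (15,1.5)→(19,2)  cross = 15·2 − 19·1.5 = 1.5000; (r_i+r_j)·cross = 34·1.5000 = 51.0000
edge 2: (19,2)→(16.5,34.5)  cross = 19·34.5 − 16.5·2 = 622.5000; (r_i+r_j)·cross = 35.5·622.5000 = 22098.7500
edge 3: (16.5,34.5)→(2.5,32)  cross = 16.5·32 − 2.5·34.5 = 441.7500; (r_i+r_j)·cross = 19·441.7500 = 8393.2500
Σcross = 589.5000 → A = |Σcross|/2 = 294.7500 mm²
Σ(r_i+r_j)·cross = 22208.6250 → first moment M = |Σ|/6 = 3701.4375
R_c = M/A = 3701.4375/294.7500 = 12.5579 mm
θ = 76° = 1.326450 rad
V = θ·R_c·A = 1.326450·12.5579·294.7500 = 4909.773 mm³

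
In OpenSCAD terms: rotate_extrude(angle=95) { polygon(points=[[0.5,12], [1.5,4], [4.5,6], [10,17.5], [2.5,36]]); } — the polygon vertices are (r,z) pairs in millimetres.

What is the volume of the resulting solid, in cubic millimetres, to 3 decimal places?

Volume = 1153.735 mm³

Profile (r,z), 5 vertices: (0.5,12) (1.5,4) (4.5,6) (10,17.5) (2.5,36)
edge 0: (0.5,12)→(1.5,4)  cross = 0.5·4 − 1.5·12 = -16.0000; (r_i+r_j)·cross = 2·-16.0000 = -32.0000
edge 1: (1.5,4)→(4.5,6)  cross = 1.5·6 − 4.5·4 = -9.0000; (r_i+r_j)·cross = 6·-9.0000 = -54.0000
edge 2: (4.5,6)→(10,17.5)  cross = 4.5·17.5 − 10·6 = 18.7500; (r_i+r_j)·cross = 14.5·18.7500 = 271.8750
edge 3: (10,17.5)→(2.5,36)  cross = 10·36 − 2.5·17.5 = 316.2500; (r_i+r_j)·cross = 12.5·316.2500 = 3953.1250
edge 4: (2.5,36)→(0.5,12)  cross = 2.5·12 − 0.5·36 = 12.0000; (r_i+r_j)·cross = 3·12.0000 = 36.0000
Σcross = 322.0000 → A = |Σcross|/2 = 161.0000 mm²
Σ(r_i+r_j)·cross = 4175.0000 → first moment M = |Σ|/6 = 695.8333
R_c = M/A = 695.8333/161.0000 = 4.3219 mm
θ = 95° = 1.658063 rad
V = θ·R_c·A = 1.658063·4.3219·161.0000 = 1153.735 mm³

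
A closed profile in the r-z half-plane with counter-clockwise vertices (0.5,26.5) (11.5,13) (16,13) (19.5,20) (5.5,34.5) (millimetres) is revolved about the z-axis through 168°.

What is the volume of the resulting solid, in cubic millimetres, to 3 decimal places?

Volume = 5870.537 mm³

Profile (r,z), 5 vertices: (0.5,26.5) (11.5,13) (16,13) (19.5,20) (5.5,34.5)
edge 0: (0.5,26.5)→(11.5,13)  cross = 0.5·13 − 11.5·26.5 = -298.2500; (r_i+r_j)·cross = 12·-298.2500 = -3579.0000
edge 1: (11.5,13)→(16,13)  cross = 11.5·13 − 16·13 = -58.5000; (r_i+r_j)·cross = 27.5·-58.5000 = -1608.7500
edge 2: (16,13)→(19.5,20)  cross = 16·20 − 19.5·13 = 66.5000; (r_i+r_j)·cross = 35.5·66.5000 = 2360.7500
edge 3: (19.5,20)→(5.5,34.5)  cross = 19.5·34.5 − 5.5·20 = 562.7500; (r_i+r_j)·cross = 25·562.7500 = 14068.7500
edge 4: (5.5,34.5)→(0.5,26.5)  cross = 5.5·26.5 − 0.5·34.5 = 128.5000; (r_i+r_j)·cross = 6·128.5000 = 771.0000
Σcross = 401.0000 → A = |Σcross|/2 = 200.5000 mm²
Σ(r_i+r_j)·cross = 12012.7500 → first moment M = |Σ|/6 = 2002.1250
R_c = M/A = 2002.1250/200.5000 = 9.9857 mm
θ = 168° = 2.932153 rad
V = θ·R_c·A = 2.932153·9.9857·200.5000 = 5870.537 mm³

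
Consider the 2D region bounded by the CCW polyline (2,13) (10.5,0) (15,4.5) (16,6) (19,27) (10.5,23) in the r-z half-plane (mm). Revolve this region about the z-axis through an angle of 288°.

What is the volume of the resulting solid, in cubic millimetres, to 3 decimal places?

Profile (r,z), 6 vertices: (2,13) (10.5,0) (15,4.5) (16,6) (19,27) (10.5,23)
edge 0: (2,13)→(10.5,0)  cross = 2·0 − 10.5·13 = -136.5000; (r_i+r_j)·cross = 12.5·-136.5000 = -1706.2500
edge 1: (10.5,0)→(15,4.5)  cross = 10.5·4.5 − 15·0 = 47.2500; (r_i+r_j)·cross = 25.5·47.2500 = 1204.8750
edge 2: (15,4.5)→(16,6)  cross = 15·6 − 16·4.5 = 18.0000; (r_i+r_j)·cross = 31·18.0000 = 558.0000
edge 3: (16,6)→(19,27)  cross = 16·27 − 19·6 = 318.0000; (r_i+r_j)·cross = 35·318.0000 = 11130.0000
edge 4: (19,27)→(10.5,23)  cross = 19·23 − 10.5·27 = 153.5000; (r_i+r_j)·cross = 29.5·153.5000 = 4528.2500
edge 5: (10.5,23)→(2,13)  cross = 10.5·13 − 2·23 = 90.5000; (r_i+r_j)·cross = 12.5·90.5000 = 1131.2500
Σcross = 490.7500 → A = |Σcross|/2 = 245.3750 mm²
Σ(r_i+r_j)·cross = 16846.1250 → first moment M = |Σ|/6 = 2807.6875
R_c = M/A = 2807.6875/245.3750 = 11.4424 mm
θ = 288° = 5.026548 rad
V = θ·R_c·A = 5.026548·11.4424·245.3750 = 14112.977 mm³

Volume = 14112.977 mm³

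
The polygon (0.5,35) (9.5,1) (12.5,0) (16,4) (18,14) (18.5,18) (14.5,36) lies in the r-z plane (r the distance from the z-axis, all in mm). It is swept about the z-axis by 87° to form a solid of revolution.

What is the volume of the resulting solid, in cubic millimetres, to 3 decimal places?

Profile (r,z), 7 vertices: (0.5,35) (9.5,1) (12.5,0) (16,4) (18,14) (18.5,18) (14.5,36)
edge 0: (0.5,35)→(9.5,1)  cross = 0.5·1 − 9.5·35 = -332.0000; (r_i+r_j)·cross = 10·-332.0000 = -3320.0000
edge 1: (9.5,1)→(12.5,0)  cross = 9.5·0 − 12.5·1 = -12.5000; (r_i+r_j)·cross = 22·-12.5000 = -275.0000
edge 2: (12.5,0)→(16,4)  cross = 12.5·4 − 16·0 = 50.0000; (r_i+r_j)·cross = 28.5·50.0000 = 1425.0000
edge 3: (16,4)→(18,14)  cross = 16·14 − 18·4 = 152.0000; (r_i+r_j)·cross = 34·152.0000 = 5168.0000
edge 4: (18,14)→(18.5,18)  cross = 18·18 − 18.5·14 = 65.0000; (r_i+r_j)·cross = 36.5·65.0000 = 2372.5000
edge 5: (18.5,18)→(14.5,36)  cross = 18.5·36 − 14.5·18 = 405.0000; (r_i+r_j)·cross = 33·405.0000 = 13365.0000
edge 6: (14.5,36)→(0.5,35)  cross = 14.5·35 − 0.5·36 = 489.5000; (r_i+r_j)·cross = 15·489.5000 = 7342.5000
Σcross = 817.0000 → A = |Σcross|/2 = 408.5000 mm²
Σ(r_i+r_j)·cross = 26078.0000 → first moment M = |Σ|/6 = 4346.3333
R_c = M/A = 4346.3333/408.5000 = 10.6397 mm
θ = 87° = 1.518436 rad
V = θ·R_c·A = 1.518436·10.6397·408.5000 = 6599.631 mm³

Volume = 6599.631 mm³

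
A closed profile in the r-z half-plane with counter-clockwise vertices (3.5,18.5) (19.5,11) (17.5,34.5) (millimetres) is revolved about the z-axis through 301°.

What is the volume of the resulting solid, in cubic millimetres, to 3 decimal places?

Profile (r,z), 3 vertices: (3.5,18.5) (19.5,11) (17.5,34.5)
edge 0: (3.5,18.5)→(19.5,11)  cross = 3.5·11 − 19.5·18.5 = -322.2500; (r_i+r_j)·cross = 23·-322.2500 = -7411.7500
edge 1: (19.5,11)→(17.5,34.5)  cross = 19.5·34.5 − 17.5·11 = 480.2500; (r_i+r_j)·cross = 37·480.2500 = 17769.2500
edge 2: (17.5,34.5)→(3.5,18.5)  cross = 17.5·18.5 − 3.5·34.5 = 203.0000; (r_i+r_j)·cross = 21·203.0000 = 4263.0000
Σcross = 361.0000 → A = |Σcross|/2 = 180.5000 mm²
Σ(r_i+r_j)·cross = 14620.5000 → first moment M = |Σ|/6 = 2436.7500
R_c = M/A = 2436.7500/180.5000 = 13.5000 mm
θ = 301° = 5.253441 rad
V = θ·R_c·A = 5.253441·13.5000·180.5000 = 12801.322 mm³

Volume = 12801.322 mm³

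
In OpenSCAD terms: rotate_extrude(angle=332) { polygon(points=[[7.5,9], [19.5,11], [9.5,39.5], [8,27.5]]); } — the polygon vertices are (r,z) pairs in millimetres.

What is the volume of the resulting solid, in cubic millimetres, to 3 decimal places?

Profile (r,z), 4 vertices: (7.5,9) (19.5,11) (9.5,39.5) (8,27.5)
edge 0: (7.5,9)→(19.5,11)  cross = 7.5·11 − 19.5·9 = -93.0000; (r_i+r_j)·cross = 27·-93.0000 = -2511.0000
edge 1: (19.5,11)→(9.5,39.5)  cross = 19.5·39.5 − 9.5·11 = 665.7500; (r_i+r_j)·cross = 29·665.7500 = 19306.7500
edge 2: (9.5,39.5)→(8,27.5)  cross = 9.5·27.5 − 8·39.5 = -54.7500; (r_i+r_j)·cross = 17.5·-54.7500 = -958.1250
edge 3: (8,27.5)→(7.5,9)  cross = 8·9 − 7.5·27.5 = -134.2500; (r_i+r_j)·cross = 15.5·-134.2500 = -2080.8750
Σcross = 383.7500 → A = |Σcross|/2 = 191.8750 mm²
Σ(r_i+r_j)·cross = 13756.7500 → first moment M = |Σ|/6 = 2292.7917
R_c = M/A = 2292.7917/191.8750 = 11.9494 mm
θ = 332° = 5.794493 rad
V = θ·R_c·A = 5.794493·11.9494·191.8750 = 13285.566 mm³

Volume = 13285.566 mm³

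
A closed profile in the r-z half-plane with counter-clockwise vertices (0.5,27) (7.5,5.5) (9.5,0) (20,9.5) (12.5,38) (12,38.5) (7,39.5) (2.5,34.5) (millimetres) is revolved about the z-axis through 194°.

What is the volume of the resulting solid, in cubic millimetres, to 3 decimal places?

Profile (r,z), 8 vertices: (0.5,27) (7.5,5.5) (9.5,0) (20,9.5) (12.5,38) (12,38.5) (7,39.5) (2.5,34.5)
edge 0: (0.5,27)→(7.5,5.5)  cross = 0.5·5.5 − 7.5·27 = -199.7500; (r_i+r_j)·cross = 8·-199.7500 = -1598.0000
edge 1: (7.5,5.5)→(9.5,0)  cross = 7.5·0 − 9.5·5.5 = -52.2500; (r_i+r_j)·cross = 17·-52.2500 = -888.2500
edge 2: (9.5,0)→(20,9.5)  cross = 9.5·9.5 − 20·0 = 90.2500; (r_i+r_j)·cross = 29.5·90.2500 = 2662.3750
edge 3: (20,9.5)→(12.5,38)  cross = 20·38 − 12.5·9.5 = 641.2500; (r_i+r_j)·cross = 32.5·641.2500 = 20840.6250
edge 4: (12.5,38)→(12,38.5)  cross = 12.5·38.5 − 12·38 = 25.2500; (r_i+r_j)·cross = 24.5·25.2500 = 618.6250
edge 5: (12,38.5)→(7,39.5)  cross = 12·39.5 − 7·38.5 = 204.5000; (r_i+r_j)·cross = 19·204.5000 = 3885.5000
edge 6: (7,39.5)→(2.5,34.5)  cross = 7·34.5 − 2.5·39.5 = 142.7500; (r_i+r_j)·cross = 9.5·142.7500 = 1356.1250
edge 7: (2.5,34.5)→(0.5,27)  cross = 2.5·27 − 0.5·34.5 = 50.2500; (r_i+r_j)·cross = 3·50.2500 = 150.7500
Σcross = 902.2500 → A = |Σcross|/2 = 451.1250 mm²
Σ(r_i+r_j)·cross = 27027.7500 → first moment M = |Σ|/6 = 4504.6250
R_c = M/A = 4504.6250/451.1250 = 9.9853 mm
θ = 194° = 3.385939 rad
V = θ·R_c·A = 3.385939·9.9853·451.1250 = 15252.384 mm³

Volume = 15252.384 mm³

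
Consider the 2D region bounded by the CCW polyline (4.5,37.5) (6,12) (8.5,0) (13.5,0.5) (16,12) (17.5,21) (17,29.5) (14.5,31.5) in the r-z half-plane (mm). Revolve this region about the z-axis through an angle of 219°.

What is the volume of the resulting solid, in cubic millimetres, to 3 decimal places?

Profile (r,z), 8 vertices: (4.5,37.5) (6,12) (8.5,0) (13.5,0.5) (16,12) (17.5,21) (17,29.5) (14.5,31.5)
edge 0: (4.5,37.5)→(6,12)  cross = 4.5·12 − 6·37.5 = -171.0000; (r_i+r_j)·cross = 10.5·-171.0000 = -1795.5000
edge 1: (6,12)→(8.5,0)  cross = 6·0 − 8.5·12 = -102.0000; (r_i+r_j)·cross = 14.5·-102.0000 = -1479.0000
edge 2: (8.5,0)→(13.5,0.5)  cross = 8.5·0.5 − 13.5·0 = 4.2500; (r_i+r_j)·cross = 22·4.2500 = 93.5000
edge 3: (13.5,0.5)→(16,12)  cross = 13.5·12 − 16·0.5 = 154.0000; (r_i+r_j)·cross = 29.5·154.0000 = 4543.0000
edge 4: (16,12)→(17.5,21)  cross = 16·21 − 17.5·12 = 126.0000; (r_i+r_j)·cross = 33.5·126.0000 = 4221.0000
edge 5: (17.5,21)→(17,29.5)  cross = 17.5·29.5 − 17·21 = 159.2500; (r_i+r_j)·cross = 34.5·159.2500 = 5494.1250
edge 6: (17,29.5)→(14.5,31.5)  cross = 17·31.5 − 14.5·29.5 = 107.7500; (r_i+r_j)·cross = 31.5·107.7500 = 3394.1250
edge 7: (14.5,31.5)→(4.5,37.5)  cross = 14.5·37.5 − 4.5·31.5 = 402.0000; (r_i+r_j)·cross = 19·402.0000 = 7638.0000
Σcross = 680.2500 → A = |Σcross|/2 = 340.1250 mm²
Σ(r_i+r_j)·cross = 22109.2500 → first moment M = |Σ|/6 = 3684.8750
R_c = M/A = 3684.8750/340.1250 = 10.8339 mm
θ = 219° = 3.822271 rad
V = θ·R_c·A = 3.822271·10.8339·340.1250 = 14084.591 mm³

Volume = 14084.591 mm³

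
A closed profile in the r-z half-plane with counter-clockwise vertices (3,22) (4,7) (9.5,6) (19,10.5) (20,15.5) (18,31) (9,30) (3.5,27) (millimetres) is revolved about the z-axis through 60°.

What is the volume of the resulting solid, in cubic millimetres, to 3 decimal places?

Profile (r,z), 8 vertices: (3,22) (4,7) (9.5,6) (19,10.5) (20,15.5) (18,31) (9,30) (3.5,27)
edge 0: (3,22)→(4,7)  cross = 3·7 − 4·22 = -67.0000; (r_i+r_j)·cross = 7·-67.0000 = -469.0000
edge 1: (4,7)→(9.5,6)  cross = 4·6 − 9.5·7 = -42.5000; (r_i+r_j)·cross = 13.5·-42.5000 = -573.7500
edge 2: (9.5,6)→(19,10.5)  cross = 9.5·10.5 − 19·6 = -14.2500; (r_i+r_j)·cross = 28.5·-14.2500 = -406.1250
edge 3: (19,10.5)→(20,15.5)  cross = 19·15.5 − 20·10.5 = 84.5000; (r_i+r_j)·cross = 39·84.5000 = 3295.5000
edge 4: (20,15.5)→(18,31)  cross = 20·31 − 18·15.5 = 341.0000; (r_i+r_j)·cross = 38·341.0000 = 12958.0000
edge 5: (18,31)→(9,30)  cross = 18·30 − 9·31 = 261.0000; (r_i+r_j)·cross = 27·261.0000 = 7047.0000
edge 6: (9,30)→(3.5,27)  cross = 9·27 − 3.5·30 = 138.0000; (r_i+r_j)·cross = 12.5·138.0000 = 1725.0000
edge 7: (3.5,27)→(3,22)  cross = 3.5·22 − 3·27 = -4.0000; (r_i+r_j)·cross = 6.5·-4.0000 = -26.0000
Σcross = 696.7500 → A = |Σcross|/2 = 348.3750 mm²
Σ(r_i+r_j)·cross = 23550.6250 → first moment M = |Σ|/6 = 3925.1042
R_c = M/A = 3925.1042/348.3750 = 11.2669 mm
θ = 60° = 1.047198 rad
V = θ·R_c·A = 1.047198·11.2669·348.3750 = 4110.359 mm³

Volume = 4110.359 mm³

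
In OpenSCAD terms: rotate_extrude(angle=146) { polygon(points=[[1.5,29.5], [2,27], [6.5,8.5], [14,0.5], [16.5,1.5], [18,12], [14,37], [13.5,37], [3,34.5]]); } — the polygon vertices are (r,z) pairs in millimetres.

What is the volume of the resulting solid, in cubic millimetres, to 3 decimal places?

Profile (r,z), 9 vertices: (1.5,29.5) (2,27) (6.5,8.5) (14,0.5) (16.5,1.5) (18,12) (14,37) (13.5,37) (3,34.5)
edge 0: (1.5,29.5)→(2,27)  cross = 1.5·27 − 2·29.5 = -18.5000; (r_i+r_j)·cross = 3.5·-18.5000 = -64.7500
edge 1: (2,27)→(6.5,8.5)  cross = 2·8.5 − 6.5·27 = -158.5000; (r_i+r_j)·cross = 8.5·-158.5000 = -1347.2500
edge 2: (6.5,8.5)→(14,0.5)  cross = 6.5·0.5 − 14·8.5 = -115.7500; (r_i+r_j)·cross = 20.5·-115.7500 = -2372.8750
edge 3: (14,0.5)→(16.5,1.5)  cross = 14·1.5 − 16.5·0.5 = 12.7500; (r_i+r_j)·cross = 30.5·12.7500 = 388.8750
edge 4: (16.5,1.5)→(18,12)  cross = 16.5·12 − 18·1.5 = 171.0000; (r_i+r_j)·cross = 34.5·171.0000 = 5899.5000
edge 5: (18,12)→(14,37)  cross = 18·37 − 14·12 = 498.0000; (r_i+r_j)·cross = 32·498.0000 = 15936.0000
edge 6: (14,37)→(13.5,37)  cross = 14·37 − 13.5·37 = 18.5000; (r_i+r_j)·cross = 27.5·18.5000 = 508.7500
edge 7: (13.5,37)→(3,34.5)  cross = 13.5·34.5 − 3·37 = 354.7500; (r_i+r_j)·cross = 16.5·354.7500 = 5853.3750
edge 8: (3,34.5)→(1.5,29.5)  cross = 3·29.5 − 1.5·34.5 = 36.7500; (r_i+r_j)·cross = 4.5·36.7500 = 165.3750
Σcross = 799.0000 → A = |Σcross|/2 = 399.5000 mm²
Σ(r_i+r_j)·cross = 24967.0000 → first moment M = |Σ|/6 = 4161.1667
R_c = M/A = 4161.1667/399.5000 = 10.4159 mm
θ = 146° = 2.548181 rad
V = θ·R_c·A = 2.548181·10.4159·399.5000 = 10603.405 mm³

Volume = 10603.405 mm³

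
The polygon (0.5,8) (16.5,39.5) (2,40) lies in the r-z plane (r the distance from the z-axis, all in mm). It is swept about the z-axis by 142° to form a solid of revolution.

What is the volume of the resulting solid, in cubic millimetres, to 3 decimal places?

Profile (r,z), 3 vertices: (0.5,8) (16.5,39.5) (2,40)
edge 0: (0.5,8)→(16.5,39.5)  cross = 0.5·39.5 − 16.5·8 = -112.2500; (r_i+r_j)·cross = 17·-112.2500 = -1908.2500
edge 1: (16.5,39.5)→(2,40)  cross = 16.5·40 − 2·39.5 = 581.0000; (r_i+r_j)·cross = 18.5·581.0000 = 10748.5000
edge 2: (2,40)→(0.5,8)  cross = 2·8 − 0.5·40 = -4.0000; (r_i+r_j)·cross = 2.5·-4.0000 = -10.0000
Σcross = 464.7500 → A = |Σcross|/2 = 232.3750 mm²
Σ(r_i+r_j)·cross = 8830.2500 → first moment M = |Σ|/6 = 1471.7083
R_c = M/A = 1471.7083/232.3750 = 6.3333 mm
θ = 142° = 2.478368 rad
V = θ·R_c·A = 2.478368·6.3333·232.3750 = 3647.434 mm³

Volume = 3647.434 mm³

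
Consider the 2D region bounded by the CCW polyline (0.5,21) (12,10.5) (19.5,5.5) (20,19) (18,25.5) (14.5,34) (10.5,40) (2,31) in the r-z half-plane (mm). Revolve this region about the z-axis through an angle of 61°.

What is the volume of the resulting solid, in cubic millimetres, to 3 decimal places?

Profile (r,z), 8 vertices: (0.5,21) (12,10.5) (19.5,5.5) (20,19) (18,25.5) (14.5,34) (10.5,40) (2,31)
edge 0: (0.5,21)→(12,10.5)  cross = 0.5·10.5 − 12·21 = -246.7500; (r_i+r_j)·cross = 12.5·-246.7500 = -3084.3750
edge 1: (12,10.5)→(19.5,5.5)  cross = 12·5.5 − 19.5·10.5 = -138.7500; (r_i+r_j)·cross = 31.5·-138.7500 = -4370.6250
edge 2: (19.5,5.5)→(20,19)  cross = 19.5·19 − 20·5.5 = 260.5000; (r_i+r_j)·cross = 39.5·260.5000 = 10289.7500
edge 3: (20,19)→(18,25.5)  cross = 20·25.5 − 18·19 = 168.0000; (r_i+r_j)·cross = 38·168.0000 = 6384.0000
edge 4: (18,25.5)→(14.5,34)  cross = 18·34 − 14.5·25.5 = 242.2500; (r_i+r_j)·cross = 32.5·242.2500 = 7873.1250
edge 5: (14.5,34)→(10.5,40)  cross = 14.5·40 − 10.5·34 = 223.0000; (r_i+r_j)·cross = 25·223.0000 = 5575.0000
edge 6: (10.5,40)→(2,31)  cross = 10.5·31 − 2·40 = 245.5000; (r_i+r_j)·cross = 12.5·245.5000 = 3068.7500
edge 7: (2,31)→(0.5,21)  cross = 2·21 − 0.5·31 = 26.5000; (r_i+r_j)·cross = 2.5·26.5000 = 66.2500
Σcross = 780.2500 → A = |Σcross|/2 = 390.1250 mm²
Σ(r_i+r_j)·cross = 25801.8750 → first moment M = |Σ|/6 = 4300.3125
R_c = M/A = 4300.3125/390.1250 = 11.0229 mm
θ = 61° = 1.064651 rad
V = θ·R_c·A = 1.064651·11.0229·390.1250 = 4578.331 mm³

Volume = 4578.331 mm³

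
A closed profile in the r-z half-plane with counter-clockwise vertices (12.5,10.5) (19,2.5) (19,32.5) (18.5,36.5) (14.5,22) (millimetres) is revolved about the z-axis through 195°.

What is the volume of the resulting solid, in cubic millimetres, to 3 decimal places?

Volume = 7073.950 mm³

Profile (r,z), 5 vertices: (12.5,10.5) (19,2.5) (19,32.5) (18.5,36.5) (14.5,22)
edge 0: (12.5,10.5)→(19,2.5)  cross = 12.5·2.5 − 19·10.5 = -168.2500; (r_i+r_j)·cross = 31.5·-168.2500 = -5299.8750
edge 1: (19,2.5)→(19,32.5)  cross = 19·32.5 − 19·2.5 = 570.0000; (r_i+r_j)·cross = 38·570.0000 = 21660.0000
edge 2: (19,32.5)→(18.5,36.5)  cross = 19·36.5 − 18.5·32.5 = 92.2500; (r_i+r_j)·cross = 37.5·92.2500 = 3459.3750
edge 3: (18.5,36.5)→(14.5,22)  cross = 18.5·22 − 14.5·36.5 = -122.2500; (r_i+r_j)·cross = 33·-122.2500 = -4034.2500
edge 4: (14.5,22)→(12.5,10.5)  cross = 14.5·10.5 − 12.5·22 = -122.7500; (r_i+r_j)·cross = 27·-122.7500 = -3314.2500
Σcross = 249.0000 → A = |Σcross|/2 = 124.5000 mm²
Σ(r_i+r_j)·cross = 12471.0000 → first moment M = |Σ|/6 = 2078.5000
R_c = M/A = 2078.5000/124.5000 = 16.6948 mm
θ = 195° = 3.403392 rad
V = θ·R_c·A = 3.403392·16.6948·124.5000 = 7073.950 mm³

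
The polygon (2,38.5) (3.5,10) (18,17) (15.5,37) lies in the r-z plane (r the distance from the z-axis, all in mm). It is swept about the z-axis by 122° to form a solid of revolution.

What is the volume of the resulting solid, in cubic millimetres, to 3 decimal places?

Volume = 6888.291 mm³

Profile (r,z), 4 vertices: (2,38.5) (3.5,10) (18,17) (15.5,37)
edge 0: (2,38.5)→(3.5,10)  cross = 2·10 − 3.5·38.5 = -114.7500; (r_i+r_j)·cross = 5.5·-114.7500 = -631.1250
edge 1: (3.5,10)→(18,17)  cross = 3.5·17 − 18·10 = -120.5000; (r_i+r_j)·cross = 21.5·-120.5000 = -2590.7500
edge 2: (18,17)→(15.5,37)  cross = 18·37 − 15.5·17 = 402.5000; (r_i+r_j)·cross = 33.5·402.5000 = 13483.7500
edge 3: (15.5,37)→(2,38.5)  cross = 15.5·38.5 − 2·37 = 522.7500; (r_i+r_j)·cross = 17.5·522.7500 = 9148.1250
Σcross = 690.0000 → A = |Σcross|/2 = 345.0000 mm²
Σ(r_i+r_j)·cross = 19410.0000 → first moment M = |Σ|/6 = 3235.0000
R_c = M/A = 3235.0000/345.0000 = 9.3768 mm
θ = 122° = 2.129302 rad
V = θ·R_c·A = 2.129302·9.3768·345.0000 = 6888.291 mm³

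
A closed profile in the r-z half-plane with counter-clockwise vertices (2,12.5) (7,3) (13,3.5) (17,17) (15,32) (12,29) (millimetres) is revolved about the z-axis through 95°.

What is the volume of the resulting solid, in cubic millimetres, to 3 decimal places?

Profile (r,z), 6 vertices: (2,12.5) (7,3) (13,3.5) (17,17) (15,32) (12,29)
edge 0: (2,12.5)→(7,3)  cross = 2·3 − 7·12.5 = -81.5000; (r_i+r_j)·cross = 9·-81.5000 = -733.5000
edge 1: (7,3)→(13,3.5)  cross = 7·3.5 − 13·3 = -14.5000; (r_i+r_j)·cross = 20·-14.5000 = -290.0000
edge 2: (13,3.5)→(17,17)  cross = 13·17 − 17·3.5 = 161.5000; (r_i+r_j)·cross = 30·161.5000 = 4845.0000
edge 3: (17,17)→(15,32)  cross = 17·32 − 15·17 = 289.0000; (r_i+r_j)·cross = 32·289.0000 = 9248.0000
edge 4: (15,32)→(12,29)  cross = 15·29 − 12·32 = 51.0000; (r_i+r_j)·cross = 27·51.0000 = 1377.0000
edge 5: (12,29)→(2,12.5)  cross = 12·12.5 − 2·29 = 92.0000; (r_i+r_j)·cross = 14·92.0000 = 1288.0000
Σcross = 497.5000 → A = |Σcross|/2 = 248.7500 mm²
Σ(r_i+r_j)·cross = 15734.5000 → first moment M = |Σ|/6 = 2622.4167
R_c = M/A = 2622.4167/248.7500 = 10.5424 mm
θ = 95° = 1.658063 rad
V = θ·R_c·A = 1.658063·10.5424·248.7500 = 4348.131 mm³

Volume = 4348.131 mm³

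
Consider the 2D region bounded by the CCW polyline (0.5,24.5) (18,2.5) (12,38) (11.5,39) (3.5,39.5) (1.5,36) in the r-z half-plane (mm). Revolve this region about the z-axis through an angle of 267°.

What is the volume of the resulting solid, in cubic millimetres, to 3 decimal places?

Volume = 13475.736 mm³

Profile (r,z), 6 vertices: (0.5,24.5) (18,2.5) (12,38) (11.5,39) (3.5,39.5) (1.5,36)
edge 0: (0.5,24.5)→(18,2.5)  cross = 0.5·2.5 − 18·24.5 = -439.7500; (r_i+r_j)·cross = 18.5·-439.7500 = -8135.3750
edge 1: (18,2.5)→(12,38)  cross = 18·38 − 12·2.5 = 654.0000; (r_i+r_j)·cross = 30·654.0000 = 19620.0000
edge 2: (12,38)→(11.5,39)  cross = 12·39 − 11.5·38 = 31.0000; (r_i+r_j)·cross = 23.5·31.0000 = 728.5000
edge 3: (11.5,39)→(3.5,39.5)  cross = 11.5·39.5 − 3.5·39 = 317.7500; (r_i+r_j)·cross = 15·317.7500 = 4766.2500
edge 4: (3.5,39.5)→(1.5,36)  cross = 3.5·36 − 1.5·39.5 = 66.7500; (r_i+r_j)·cross = 5·66.7500 = 333.7500
edge 5: (1.5,36)→(0.5,24.5)  cross = 1.5·24.5 − 0.5·36 = 18.7500; (r_i+r_j)·cross = 2·18.7500 = 37.5000
Σcross = 648.5000 → A = |Σcross|/2 = 324.2500 mm²
Σ(r_i+r_j)·cross = 17350.6250 → first moment M = |Σ|/6 = 2891.7708
R_c = M/A = 2891.7708/324.2500 = 8.9183 mm
θ = 267° = 4.660029 rad
V = θ·R_c·A = 4.660029·8.9183·324.2500 = 13475.736 mm³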